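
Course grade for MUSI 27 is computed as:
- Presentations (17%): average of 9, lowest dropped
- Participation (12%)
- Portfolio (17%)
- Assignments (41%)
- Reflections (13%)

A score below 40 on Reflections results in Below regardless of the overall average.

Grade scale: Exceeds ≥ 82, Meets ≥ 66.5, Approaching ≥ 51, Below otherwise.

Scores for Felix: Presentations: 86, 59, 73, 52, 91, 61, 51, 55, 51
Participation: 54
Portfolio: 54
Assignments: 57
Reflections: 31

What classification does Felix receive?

Presentations: drop 51 → average of remaining 8 = 528/8 = 66
Reflections score 31 < 40: minimum not met.
Weighted total:
  Presentations 66 × 0.17 = 11.22
  Participation 54 × 0.12 = 6.48
  Portfolio 54 × 0.17 = 9.18
  Assignments 57 × 0.41 = 23.37
  Reflections 31 × 0.13 = 4.03
Sum = 54.28
Because the Reflections minimum was not met, the result is Below.

Below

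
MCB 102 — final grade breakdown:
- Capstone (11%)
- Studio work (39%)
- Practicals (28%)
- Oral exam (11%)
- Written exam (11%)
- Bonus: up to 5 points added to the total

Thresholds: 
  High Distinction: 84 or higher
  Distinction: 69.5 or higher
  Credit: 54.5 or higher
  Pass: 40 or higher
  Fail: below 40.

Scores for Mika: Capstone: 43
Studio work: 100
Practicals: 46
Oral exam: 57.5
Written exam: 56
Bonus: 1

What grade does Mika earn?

Weighted total:
  Capstone 43 × 0.11 = 4.73
  Studio work 100 × 0.39 = 39
  Practicals 46 × 0.28 = 12.88
  Oral exam 57.5 × 0.11 = 6.325
  Written exam 56 × 0.11 = 6.16
Sum = 69.095
Bonus: 69.095 + 1 = 70.095
70.095 is ≥ 69.5 and < 84 → Distinction

Distinction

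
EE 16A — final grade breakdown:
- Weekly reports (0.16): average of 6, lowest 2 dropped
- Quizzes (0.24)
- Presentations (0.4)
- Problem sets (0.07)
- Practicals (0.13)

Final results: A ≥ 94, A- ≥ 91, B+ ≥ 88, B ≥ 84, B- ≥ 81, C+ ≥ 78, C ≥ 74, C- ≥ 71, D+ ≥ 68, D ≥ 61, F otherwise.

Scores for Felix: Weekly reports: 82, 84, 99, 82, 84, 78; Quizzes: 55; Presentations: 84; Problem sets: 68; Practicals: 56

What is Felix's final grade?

Weekly reports: drop 78, 82 → average of remaining 4 = 349/4 = 87.25
Weighted total:
  Weekly reports 87.25 × 0.16 = 13.96
  Quizzes 55 × 0.24 = 13.2
  Presentations 84 × 0.4 = 33.6
  Problem sets 68 × 0.07 = 4.76
  Practicals 56 × 0.13 = 7.28
Sum = 72.8
72.8 is ≥ 71 and < 74 → C-

C-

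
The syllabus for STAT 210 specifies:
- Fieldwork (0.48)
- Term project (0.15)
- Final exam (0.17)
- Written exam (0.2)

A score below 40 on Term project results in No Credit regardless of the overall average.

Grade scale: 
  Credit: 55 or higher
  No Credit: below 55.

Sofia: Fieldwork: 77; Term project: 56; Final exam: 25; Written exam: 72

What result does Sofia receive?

Term project score 56 ≥ 40: minimum met.
Weighted total:
  Fieldwork 77 × 0.48 = 36.96
  Term project 56 × 0.15 = 8.4
  Final exam 25 × 0.17 = 4.25
  Written exam 72 × 0.2 = 14.4
Sum = 64.01
64.01 ≥ 55 → Credit

Credit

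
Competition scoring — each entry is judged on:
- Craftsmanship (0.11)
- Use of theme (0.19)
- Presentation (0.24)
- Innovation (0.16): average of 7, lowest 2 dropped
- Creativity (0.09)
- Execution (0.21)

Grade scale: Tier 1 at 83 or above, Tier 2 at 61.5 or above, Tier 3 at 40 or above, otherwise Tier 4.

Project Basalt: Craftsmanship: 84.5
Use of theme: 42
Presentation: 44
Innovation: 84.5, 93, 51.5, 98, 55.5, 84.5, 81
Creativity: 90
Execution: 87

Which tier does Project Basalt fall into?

Innovation: drop 51.5, 55.5 → average of remaining 5 = 441/5 = 88.2
Weighted total:
  Craftsmanship 84.5 × 0.11 = 9.295
  Use of theme 42 × 0.19 = 7.98
  Presentation 44 × 0.24 = 10.56
  Innovation 88.2 × 0.16 = 14.112
  Creativity 90 × 0.09 = 8.1
  Execution 87 × 0.21 = 18.27
Sum = 68.317
68.317 is ≥ 61.5 and < 83 → Tier 2

Tier 2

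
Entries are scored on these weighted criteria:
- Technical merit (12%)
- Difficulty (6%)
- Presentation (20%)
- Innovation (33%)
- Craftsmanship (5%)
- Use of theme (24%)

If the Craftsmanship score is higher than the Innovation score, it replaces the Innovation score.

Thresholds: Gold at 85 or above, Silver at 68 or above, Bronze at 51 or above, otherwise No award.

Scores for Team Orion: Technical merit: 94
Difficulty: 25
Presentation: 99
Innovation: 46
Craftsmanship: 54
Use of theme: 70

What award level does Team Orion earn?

Silver

Craftsmanship (54) > Innovation (46), so Innovation counts as 54.
Weighted total:
  Technical merit 94 × 0.12 = 11.28
  Difficulty 25 × 0.06 = 1.5
  Presentation 99 × 0.2 = 19.8
  Innovation 54 × 0.33 = 17.82
  Craftsmanship 54 × 0.05 = 2.7
  Use of theme 70 × 0.24 = 16.8
Sum = 69.9
69.9 is ≥ 68 and < 85 → Silver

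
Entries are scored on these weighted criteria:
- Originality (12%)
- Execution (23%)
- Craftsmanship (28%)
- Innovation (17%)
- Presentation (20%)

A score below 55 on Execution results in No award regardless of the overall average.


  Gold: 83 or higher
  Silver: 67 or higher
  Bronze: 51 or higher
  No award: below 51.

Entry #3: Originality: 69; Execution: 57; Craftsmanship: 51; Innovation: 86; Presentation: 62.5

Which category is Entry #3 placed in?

Execution score 57 ≥ 55: minimum met.
Weighted total:
  Originality 69 × 0.12 = 8.28
  Execution 57 × 0.23 = 13.11
  Craftsmanship 51 × 0.28 = 14.28
  Innovation 86 × 0.17 = 14.62
  Presentation 62.5 × 0.2 = 12.5
Sum = 62.79
62.79 is ≥ 51 and < 67 → Bronze

Bronze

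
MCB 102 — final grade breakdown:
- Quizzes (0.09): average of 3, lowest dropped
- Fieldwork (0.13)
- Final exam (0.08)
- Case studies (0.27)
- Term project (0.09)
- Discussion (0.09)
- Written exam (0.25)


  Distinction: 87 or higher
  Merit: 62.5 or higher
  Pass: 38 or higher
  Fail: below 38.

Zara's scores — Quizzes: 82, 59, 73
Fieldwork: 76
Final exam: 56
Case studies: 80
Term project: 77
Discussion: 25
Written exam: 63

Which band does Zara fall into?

Merit

Quizzes: drop 59 → average of remaining 2 = 155/2 = 77.5
Weighted total:
  Quizzes 77.5 × 0.09 = 6.975
  Fieldwork 76 × 0.13 = 9.88
  Final exam 56 × 0.08 = 4.48
  Case studies 80 × 0.27 = 21.6
  Term project 77 × 0.09 = 6.93
  Discussion 25 × 0.09 = 2.25
  Written exam 63 × 0.25 = 15.75
Sum = 67.865
67.865 is ≥ 62.5 and < 87 → Merit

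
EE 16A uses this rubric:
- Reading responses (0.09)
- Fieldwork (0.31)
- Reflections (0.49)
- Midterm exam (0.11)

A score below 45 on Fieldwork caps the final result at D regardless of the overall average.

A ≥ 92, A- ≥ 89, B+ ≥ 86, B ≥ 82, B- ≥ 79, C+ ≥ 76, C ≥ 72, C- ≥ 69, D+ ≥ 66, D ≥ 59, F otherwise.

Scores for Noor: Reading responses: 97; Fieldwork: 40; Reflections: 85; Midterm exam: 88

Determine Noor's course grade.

D

Fieldwork score 40 < 45: minimum not met.
Weighted total:
  Reading responses 97 × 0.09 = 8.73
  Fieldwork 40 × 0.31 = 12.4
  Reflections 85 × 0.49 = 41.65
  Midterm exam 88 × 0.11 = 9.68
Sum = 72.46
72.46 would be C; cap at D applies → D.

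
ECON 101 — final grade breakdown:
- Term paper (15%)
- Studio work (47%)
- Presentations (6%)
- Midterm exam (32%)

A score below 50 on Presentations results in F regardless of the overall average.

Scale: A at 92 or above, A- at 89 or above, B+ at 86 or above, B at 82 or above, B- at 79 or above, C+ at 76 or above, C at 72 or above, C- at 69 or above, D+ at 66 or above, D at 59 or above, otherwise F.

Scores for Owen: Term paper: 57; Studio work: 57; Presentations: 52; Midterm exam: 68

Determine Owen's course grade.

Presentations score 52 ≥ 50: minimum met.
Weighted total:
  Term paper 57 × 0.15 = 8.55
  Studio work 57 × 0.47 = 26.79
  Presentations 52 × 0.06 = 3.12
  Midterm exam 68 × 0.32 = 21.76
Sum = 60.22
60.22 is ≥ 59 and < 66 → D

D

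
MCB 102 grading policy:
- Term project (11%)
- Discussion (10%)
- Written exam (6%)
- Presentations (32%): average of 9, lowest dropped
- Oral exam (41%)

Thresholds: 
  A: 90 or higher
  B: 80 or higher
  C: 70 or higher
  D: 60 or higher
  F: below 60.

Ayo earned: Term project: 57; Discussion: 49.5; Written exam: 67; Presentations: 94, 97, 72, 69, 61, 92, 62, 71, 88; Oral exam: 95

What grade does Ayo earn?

Presentations: drop 61 → average of remaining 8 = 645/8 = 80.625
Weighted total:
  Term project 57 × 0.11 = 6.27
  Discussion 49.5 × 0.1 = 4.95
  Written exam 67 × 0.06 = 4.02
  Presentations 80.625 × 0.32 = 25.8
  Oral exam 95 × 0.41 = 38.95
Sum = 79.99
79.99 is ≥ 70 and < 80 → C

C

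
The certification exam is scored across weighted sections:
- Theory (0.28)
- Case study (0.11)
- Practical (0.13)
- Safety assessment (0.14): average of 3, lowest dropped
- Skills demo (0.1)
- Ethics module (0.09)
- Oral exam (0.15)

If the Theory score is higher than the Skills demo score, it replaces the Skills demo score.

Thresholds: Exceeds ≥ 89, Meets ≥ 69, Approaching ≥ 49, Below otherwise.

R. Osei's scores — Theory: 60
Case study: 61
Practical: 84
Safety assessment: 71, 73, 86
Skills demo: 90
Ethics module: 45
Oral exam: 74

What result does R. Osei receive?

Safety assessment: drop 71 → average of remaining 2 = 159/2 = 79.5
Theory (60) ≤ Skills demo (90), so Skills demo stays at 90.
Weighted total:
  Theory 60 × 0.28 = 16.8
  Case study 61 × 0.11 = 6.71
  Practical 84 × 0.13 = 10.92
  Safety assessment 79.5 × 0.14 = 11.13
  Skills demo 90 × 0.1 = 9
  Ethics module 45 × 0.09 = 4.05
  Oral exam 74 × 0.15 = 11.1
Sum = 69.71
69.71 is ≥ 69 and < 89 → Meets

Meets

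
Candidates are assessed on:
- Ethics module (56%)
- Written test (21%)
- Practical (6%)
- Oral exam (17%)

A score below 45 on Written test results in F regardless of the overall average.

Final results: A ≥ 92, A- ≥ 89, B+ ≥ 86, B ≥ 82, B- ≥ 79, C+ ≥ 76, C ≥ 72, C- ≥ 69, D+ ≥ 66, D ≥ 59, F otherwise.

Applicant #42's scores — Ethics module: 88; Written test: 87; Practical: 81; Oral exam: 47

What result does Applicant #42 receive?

B-

Written test score 87 ≥ 45: minimum met.
Weighted total:
  Ethics module 88 × 0.56 = 49.28
  Written test 87 × 0.21 = 18.27
  Practical 81 × 0.06 = 4.86
  Oral exam 47 × 0.17 = 7.99
Sum = 80.4
80.4 is ≥ 79 and < 82 → B-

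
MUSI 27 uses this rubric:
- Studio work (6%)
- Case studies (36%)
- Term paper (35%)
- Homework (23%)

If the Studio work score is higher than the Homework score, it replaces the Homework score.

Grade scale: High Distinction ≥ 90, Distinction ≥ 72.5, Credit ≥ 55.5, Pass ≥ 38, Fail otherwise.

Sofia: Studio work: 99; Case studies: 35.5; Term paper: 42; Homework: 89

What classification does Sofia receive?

Credit

Studio work (99) > Homework (89), so Homework counts as 99.
Weighted total:
  Studio work 99 × 0.06 = 5.94
  Case studies 35.5 × 0.36 = 12.78
  Term paper 42 × 0.35 = 14.7
  Homework 99 × 0.23 = 22.77
Sum = 56.19
56.19 is ≥ 55.5 and < 72.5 → Credit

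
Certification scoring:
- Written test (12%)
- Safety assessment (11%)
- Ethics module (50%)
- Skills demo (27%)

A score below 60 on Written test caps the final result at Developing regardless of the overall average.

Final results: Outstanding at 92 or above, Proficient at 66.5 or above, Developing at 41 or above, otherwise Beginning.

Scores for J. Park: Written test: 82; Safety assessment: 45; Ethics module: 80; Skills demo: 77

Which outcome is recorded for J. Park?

Written test score 82 ≥ 60: minimum met.
Weighted total:
  Written test 82 × 0.12 = 9.84
  Safety assessment 45 × 0.11 = 4.95
  Ethics module 80 × 0.5 = 40
  Skills demo 77 × 0.27 = 20.79
Sum = 75.58
75.58 is ≥ 66.5 and < 92 → Proficient

Proficient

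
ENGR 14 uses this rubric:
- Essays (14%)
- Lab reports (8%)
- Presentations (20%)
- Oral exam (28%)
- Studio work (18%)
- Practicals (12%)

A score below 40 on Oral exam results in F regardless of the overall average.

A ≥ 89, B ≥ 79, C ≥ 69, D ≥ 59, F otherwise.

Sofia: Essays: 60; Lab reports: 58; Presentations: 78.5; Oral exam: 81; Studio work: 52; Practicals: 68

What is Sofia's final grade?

Oral exam score 81 ≥ 40: minimum met.
Weighted total:
  Essays 60 × 0.14 = 8.4
  Lab reports 58 × 0.08 = 4.64
  Presentations 78.5 × 0.2 = 15.7
  Oral exam 81 × 0.28 = 22.68
  Studio work 52 × 0.18 = 9.36
  Practicals 68 × 0.12 = 8.16
Sum = 68.94
68.94 is ≥ 59 and < 69 → D

D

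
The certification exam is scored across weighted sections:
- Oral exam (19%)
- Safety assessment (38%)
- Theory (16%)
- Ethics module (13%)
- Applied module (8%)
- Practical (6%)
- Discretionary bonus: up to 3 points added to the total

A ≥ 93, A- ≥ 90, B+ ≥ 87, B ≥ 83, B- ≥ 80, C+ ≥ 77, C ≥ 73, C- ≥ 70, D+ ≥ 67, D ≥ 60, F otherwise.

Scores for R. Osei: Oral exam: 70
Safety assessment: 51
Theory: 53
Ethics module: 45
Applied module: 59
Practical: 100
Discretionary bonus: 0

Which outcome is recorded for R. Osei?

F

Weighted total:
  Oral exam 70 × 0.19 = 13.3
  Safety assessment 51 × 0.38 = 19.38
  Theory 53 × 0.16 = 8.48
  Ethics module 45 × 0.13 = 5.85
  Applied module 59 × 0.08 = 4.72
  Practical 100 × 0.06 = 6
Sum = 57.73
Discretionary bonus: 57.73 + 0 = 57.73
57.73 < 60 → F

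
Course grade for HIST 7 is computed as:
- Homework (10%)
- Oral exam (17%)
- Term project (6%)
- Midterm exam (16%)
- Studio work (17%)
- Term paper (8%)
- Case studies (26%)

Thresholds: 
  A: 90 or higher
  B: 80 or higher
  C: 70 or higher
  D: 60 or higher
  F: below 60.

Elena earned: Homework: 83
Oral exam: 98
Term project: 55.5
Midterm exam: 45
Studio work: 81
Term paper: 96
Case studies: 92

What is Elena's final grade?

B

Weighted total:
  Homework 83 × 0.1 = 8.3
  Oral exam 98 × 0.17 = 16.66
  Term project 55.5 × 0.06 = 3.33
  Midterm exam 45 × 0.16 = 7.2
  Studio work 81 × 0.17 = 13.77
  Term paper 96 × 0.08 = 7.68
  Case studies 92 × 0.26 = 23.92
Sum = 80.86
80.86 is ≥ 80 and < 90 → B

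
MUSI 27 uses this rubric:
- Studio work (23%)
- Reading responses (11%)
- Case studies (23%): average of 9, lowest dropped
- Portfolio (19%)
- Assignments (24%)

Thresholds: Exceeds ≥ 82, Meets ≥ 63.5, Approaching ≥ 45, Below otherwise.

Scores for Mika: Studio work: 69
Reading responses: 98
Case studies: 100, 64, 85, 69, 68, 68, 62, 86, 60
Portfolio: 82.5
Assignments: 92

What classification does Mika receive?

Meets

Case studies: drop 60 → average of remaining 8 = 602/8 = 75.25
Weighted total:
  Studio work 69 × 0.23 = 15.87
  Reading responses 98 × 0.11 = 10.78
  Case studies 75.25 × 0.23 = 17.3075
  Portfolio 82.5 × 0.19 = 15.675
  Assignments 92 × 0.24 = 22.08
Sum = 81.7125
81.7125 is ≥ 63.5 and < 82 → Meets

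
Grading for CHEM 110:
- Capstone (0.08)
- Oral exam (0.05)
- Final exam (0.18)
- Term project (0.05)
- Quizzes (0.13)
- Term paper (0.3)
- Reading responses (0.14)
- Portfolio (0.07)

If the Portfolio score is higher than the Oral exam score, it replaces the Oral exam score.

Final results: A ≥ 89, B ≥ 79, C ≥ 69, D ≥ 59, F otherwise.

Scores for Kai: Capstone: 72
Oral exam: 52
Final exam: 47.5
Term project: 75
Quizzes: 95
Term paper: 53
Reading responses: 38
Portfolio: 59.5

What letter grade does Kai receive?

F

Portfolio (59.5) > Oral exam (52), so Oral exam counts as 59.5.
Weighted total:
  Capstone 72 × 0.08 = 5.76
  Oral exam 59.5 × 0.05 = 2.975
  Final exam 47.5 × 0.18 = 8.55
  Term project 75 × 0.05 = 3.75
  Quizzes 95 × 0.13 = 12.35
  Term paper 53 × 0.3 = 15.9
  Reading responses 38 × 0.14 = 5.32
  Portfolio 59.5 × 0.07 = 4.165
Sum = 58.77
58.77 < 59 → F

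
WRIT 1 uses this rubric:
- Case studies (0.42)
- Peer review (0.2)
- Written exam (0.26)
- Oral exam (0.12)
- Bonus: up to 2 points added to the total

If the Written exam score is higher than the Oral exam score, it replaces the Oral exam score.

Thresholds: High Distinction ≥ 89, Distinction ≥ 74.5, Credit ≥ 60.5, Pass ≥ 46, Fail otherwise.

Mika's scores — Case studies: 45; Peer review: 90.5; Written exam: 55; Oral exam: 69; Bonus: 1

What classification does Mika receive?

Credit

Written exam (55) ≤ Oral exam (69), so Oral exam stays at 69.
Weighted total:
  Case studies 45 × 0.42 = 18.9
  Peer review 90.5 × 0.2 = 18.1
  Written exam 55 × 0.26 = 14.3
  Oral exam 69 × 0.12 = 8.28
Sum = 59.58
Bonus: 59.58 + 1 = 60.58
60.58 is ≥ 60.5 and < 74.5 → Credit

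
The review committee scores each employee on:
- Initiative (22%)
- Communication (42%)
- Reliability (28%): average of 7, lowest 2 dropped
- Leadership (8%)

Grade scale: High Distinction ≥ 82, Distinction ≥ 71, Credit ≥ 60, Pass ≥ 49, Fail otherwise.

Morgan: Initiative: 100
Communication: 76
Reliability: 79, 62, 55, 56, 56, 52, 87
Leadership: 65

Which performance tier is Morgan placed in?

Reliability: drop 52, 55 → average of remaining 5 = 340/5 = 68
Weighted total:
  Initiative 100 × 0.22 = 22
  Communication 76 × 0.42 = 31.92
  Reliability 68 × 0.28 = 19.04
  Leadership 65 × 0.08 = 5.2
Sum = 78.16
78.16 is ≥ 71 and < 82 → Distinction

Distinction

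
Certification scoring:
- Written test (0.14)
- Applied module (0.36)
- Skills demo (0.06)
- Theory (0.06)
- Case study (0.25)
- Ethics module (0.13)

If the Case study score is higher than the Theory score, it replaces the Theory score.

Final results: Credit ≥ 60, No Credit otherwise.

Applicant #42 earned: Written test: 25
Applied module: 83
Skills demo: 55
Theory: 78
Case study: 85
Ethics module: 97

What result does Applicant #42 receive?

Credit

Case study (85) > Theory (78), so Theory counts as 85.
Weighted total:
  Written test 25 × 0.14 = 3.5
  Applied module 83 × 0.36 = 29.88
  Skills demo 55 × 0.06 = 3.3
  Theory 85 × 0.06 = 5.1
  Case study 85 × 0.25 = 21.25
  Ethics module 97 × 0.13 = 12.61
Sum = 75.64
75.64 ≥ 60 → Credit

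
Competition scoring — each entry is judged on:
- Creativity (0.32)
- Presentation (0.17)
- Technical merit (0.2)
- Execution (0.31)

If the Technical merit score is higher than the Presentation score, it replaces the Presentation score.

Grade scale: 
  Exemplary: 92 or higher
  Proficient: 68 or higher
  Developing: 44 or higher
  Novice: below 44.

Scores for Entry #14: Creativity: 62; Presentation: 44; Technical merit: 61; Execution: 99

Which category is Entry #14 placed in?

Technical merit (61) > Presentation (44), so Presentation counts as 61.
Weighted total:
  Creativity 62 × 0.32 = 19.84
  Presentation 61 × 0.17 = 10.37
  Technical merit 61 × 0.2 = 12.2
  Execution 99 × 0.31 = 30.69
Sum = 73.1
73.1 is ≥ 68 and < 92 → Proficient

Proficient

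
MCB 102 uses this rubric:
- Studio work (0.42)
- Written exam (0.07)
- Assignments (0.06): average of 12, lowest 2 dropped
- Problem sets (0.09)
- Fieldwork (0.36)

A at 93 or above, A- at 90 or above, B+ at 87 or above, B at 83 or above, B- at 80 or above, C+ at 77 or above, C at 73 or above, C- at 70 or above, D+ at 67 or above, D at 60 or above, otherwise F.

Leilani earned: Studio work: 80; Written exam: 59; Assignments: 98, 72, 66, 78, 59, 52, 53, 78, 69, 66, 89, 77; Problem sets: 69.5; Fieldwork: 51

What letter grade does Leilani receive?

Assignments: drop 52, 53 → average of remaining 10 = 752/10 = 75.2
Weighted total:
  Studio work 80 × 0.42 = 33.6
  Written exam 59 × 0.07 = 4.13
  Assignments 75.2 × 0.06 = 4.512
  Problem sets 69.5 × 0.09 = 6.255
  Fieldwork 51 × 0.36 = 18.36
Sum = 66.857
66.857 is ≥ 60 and < 67 → D

D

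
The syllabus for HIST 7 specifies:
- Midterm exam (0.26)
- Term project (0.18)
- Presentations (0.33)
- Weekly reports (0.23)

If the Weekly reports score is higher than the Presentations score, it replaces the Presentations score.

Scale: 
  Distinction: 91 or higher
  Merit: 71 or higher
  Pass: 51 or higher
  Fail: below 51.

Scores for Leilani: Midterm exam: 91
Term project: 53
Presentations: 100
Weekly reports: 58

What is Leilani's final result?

Weekly reports (58) ≤ Presentations (100), so Presentations stays at 100.
Weighted total:
  Midterm exam 91 × 0.26 = 23.66
  Term project 53 × 0.18 = 9.54
  Presentations 100 × 0.33 = 33
  Weekly reports 58 × 0.23 = 13.34
Sum = 79.54
79.54 is ≥ 71 and < 91 → Merit

Merit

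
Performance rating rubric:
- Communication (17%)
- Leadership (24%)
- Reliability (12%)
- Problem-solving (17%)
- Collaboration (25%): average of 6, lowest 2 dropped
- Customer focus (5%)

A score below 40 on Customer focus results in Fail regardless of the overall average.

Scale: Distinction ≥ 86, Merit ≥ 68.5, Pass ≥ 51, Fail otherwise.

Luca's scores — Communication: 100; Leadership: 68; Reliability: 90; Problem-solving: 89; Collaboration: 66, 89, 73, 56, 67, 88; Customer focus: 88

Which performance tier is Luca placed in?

Merit

Collaboration: drop 56, 66 → average of remaining 4 = 317/4 = 79.25
Customer focus score 88 ≥ 40: minimum met.
Weighted total:
  Communication 100 × 0.17 = 17
  Leadership 68 × 0.24 = 16.32
  Reliability 90 × 0.12 = 10.8
  Problem-solving 89 × 0.17 = 15.13
  Collaboration 79.25 × 0.25 = 19.8125
  Customer focus 88 × 0.05 = 4.4
Sum = 83.4625
83.4625 is ≥ 68.5 and < 86 → Merit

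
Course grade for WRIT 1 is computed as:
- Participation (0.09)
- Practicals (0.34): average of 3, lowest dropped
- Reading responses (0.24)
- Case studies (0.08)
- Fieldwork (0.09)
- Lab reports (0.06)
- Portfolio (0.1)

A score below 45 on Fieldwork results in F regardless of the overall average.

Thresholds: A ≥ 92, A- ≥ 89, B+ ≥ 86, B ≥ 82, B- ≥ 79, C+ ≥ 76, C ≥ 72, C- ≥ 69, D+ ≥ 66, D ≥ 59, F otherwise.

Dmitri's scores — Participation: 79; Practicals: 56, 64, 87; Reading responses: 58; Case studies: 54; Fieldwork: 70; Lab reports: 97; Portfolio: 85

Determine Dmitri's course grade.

Practicals: drop 56 → average of remaining 2 = 151/2 = 75.5
Fieldwork score 70 ≥ 45: minimum met.
Weighted total:
  Participation 79 × 0.09 = 7.11
  Practicals 75.5 × 0.34 = 25.67
  Reading responses 58 × 0.24 = 13.92
  Case studies 54 × 0.08 = 4.32
  Fieldwork 70 × 0.09 = 6.3
  Lab reports 97 × 0.06 = 5.82
  Portfolio 85 × 0.1 = 8.5
Sum = 71.64
71.64 is ≥ 69 and < 72 → C-

C-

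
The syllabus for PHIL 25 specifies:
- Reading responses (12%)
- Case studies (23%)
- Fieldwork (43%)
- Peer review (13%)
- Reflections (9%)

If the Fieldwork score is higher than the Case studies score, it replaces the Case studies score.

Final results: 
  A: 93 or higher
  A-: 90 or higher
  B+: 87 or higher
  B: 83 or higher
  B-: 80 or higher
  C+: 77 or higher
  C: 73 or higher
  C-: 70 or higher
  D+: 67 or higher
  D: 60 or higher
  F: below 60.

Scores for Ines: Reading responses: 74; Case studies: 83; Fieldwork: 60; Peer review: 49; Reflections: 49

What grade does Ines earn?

D

Fieldwork (60) ≤ Case studies (83), so Case studies stays at 83.
Weighted total:
  Reading responses 74 × 0.12 = 8.88
  Case studies 83 × 0.23 = 19.09
  Fieldwork 60 × 0.43 = 25.8
  Peer review 49 × 0.13 = 6.37
  Reflections 49 × 0.09 = 4.41
Sum = 64.55
64.55 is ≥ 60 and < 67 → D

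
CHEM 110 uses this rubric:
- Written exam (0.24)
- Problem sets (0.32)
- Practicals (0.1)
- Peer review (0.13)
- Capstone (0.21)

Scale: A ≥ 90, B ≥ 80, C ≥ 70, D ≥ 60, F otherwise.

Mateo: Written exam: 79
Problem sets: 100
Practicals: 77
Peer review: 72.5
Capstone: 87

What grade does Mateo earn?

B

Weighted total:
  Written exam 79 × 0.24 = 18.96
  Problem sets 100 × 0.32 = 32
  Practicals 77 × 0.1 = 7.7
  Peer review 72.5 × 0.13 = 9.425
  Capstone 87 × 0.21 = 18.27
Sum = 86.355
86.355 is ≥ 80 and < 90 → B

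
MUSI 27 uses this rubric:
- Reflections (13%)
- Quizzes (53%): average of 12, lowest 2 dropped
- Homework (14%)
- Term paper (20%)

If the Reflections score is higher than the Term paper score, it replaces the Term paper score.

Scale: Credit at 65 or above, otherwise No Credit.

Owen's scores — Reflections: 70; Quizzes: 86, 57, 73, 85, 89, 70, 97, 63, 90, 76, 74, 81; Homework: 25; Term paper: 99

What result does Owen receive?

Quizzes: drop 57, 63 → average of remaining 10 = 821/10 = 82.1
Reflections (70) ≤ Term paper (99), so Term paper stays at 99.
Weighted total:
  Reflections 70 × 0.13 = 9.1
  Quizzes 82.1 × 0.53 = 43.513
  Homework 25 × 0.14 = 3.5
  Term paper 99 × 0.2 = 19.8
Sum = 75.913
75.913 ≥ 65 → Credit

Credit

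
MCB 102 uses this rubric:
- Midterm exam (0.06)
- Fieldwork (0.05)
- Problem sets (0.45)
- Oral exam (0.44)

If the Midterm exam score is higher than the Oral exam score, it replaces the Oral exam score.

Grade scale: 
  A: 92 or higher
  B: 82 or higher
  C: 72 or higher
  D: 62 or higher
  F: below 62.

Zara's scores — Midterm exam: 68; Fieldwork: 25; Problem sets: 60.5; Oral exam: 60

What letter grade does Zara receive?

Midterm exam (68) > Oral exam (60), so Oral exam counts as 68.
Weighted total:
  Midterm exam 68 × 0.06 = 4.08
  Fieldwork 25 × 0.05 = 1.25
  Problem sets 60.5 × 0.45 = 27.225
  Oral exam 68 × 0.44 = 29.92
Sum = 62.475
62.475 is ≥ 62 and < 72 → D

D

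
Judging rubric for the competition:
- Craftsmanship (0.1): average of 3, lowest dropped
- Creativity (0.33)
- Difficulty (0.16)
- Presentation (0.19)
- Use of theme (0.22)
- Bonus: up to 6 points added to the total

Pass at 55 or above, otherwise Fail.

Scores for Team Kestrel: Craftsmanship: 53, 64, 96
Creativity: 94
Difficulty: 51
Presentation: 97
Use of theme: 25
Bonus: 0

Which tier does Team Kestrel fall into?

Pass

Craftsmanship: drop 53 → average of remaining 2 = 160/2 = 80
Weighted total:
  Craftsmanship 80 × 0.1 = 8
  Creativity 94 × 0.33 = 31.02
  Difficulty 51 × 0.16 = 8.16
  Presentation 97 × 0.19 = 18.43
  Use of theme 25 × 0.22 = 5.5
Sum = 71.11
Bonus: 71.11 + 0 = 71.11
71.11 ≥ 55 → Pass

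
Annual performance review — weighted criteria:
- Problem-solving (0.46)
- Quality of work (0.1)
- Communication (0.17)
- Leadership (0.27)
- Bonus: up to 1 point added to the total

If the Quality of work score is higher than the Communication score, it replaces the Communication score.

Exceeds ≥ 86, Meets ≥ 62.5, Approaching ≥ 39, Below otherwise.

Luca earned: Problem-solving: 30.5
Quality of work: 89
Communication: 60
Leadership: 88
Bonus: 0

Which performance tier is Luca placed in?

Quality of work (89) > Communication (60), so Communication counts as 89.
Weighted total:
  Problem-solving 30.5 × 0.46 = 14.03
  Quality of work 89 × 0.1 = 8.9
  Communication 89 × 0.17 = 15.13
  Leadership 88 × 0.27 = 23.76
Sum = 61.82
Bonus: 61.82 + 0 = 61.82
61.82 is ≥ 39 and < 62.5 → Approaching

Approaching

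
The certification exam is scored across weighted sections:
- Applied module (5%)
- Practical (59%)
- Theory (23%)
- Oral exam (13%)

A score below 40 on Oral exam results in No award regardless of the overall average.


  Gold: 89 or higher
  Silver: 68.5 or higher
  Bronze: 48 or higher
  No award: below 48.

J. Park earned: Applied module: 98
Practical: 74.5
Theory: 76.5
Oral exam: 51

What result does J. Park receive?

Oral exam score 51 ≥ 40: minimum met.
Weighted total:
  Applied module 98 × 0.05 = 4.9
  Practical 74.5 × 0.59 = 43.955
  Theory 76.5 × 0.23 = 17.595
  Oral exam 51 × 0.13 = 6.63
Sum = 73.08
73.08 is ≥ 68.5 and < 89 → Silver

Silver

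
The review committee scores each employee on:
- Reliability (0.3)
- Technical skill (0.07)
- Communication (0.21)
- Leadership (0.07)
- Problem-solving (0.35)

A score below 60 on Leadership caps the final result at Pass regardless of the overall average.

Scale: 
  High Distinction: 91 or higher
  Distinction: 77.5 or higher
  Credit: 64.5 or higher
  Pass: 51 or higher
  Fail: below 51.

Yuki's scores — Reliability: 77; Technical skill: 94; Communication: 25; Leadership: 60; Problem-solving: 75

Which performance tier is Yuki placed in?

Credit

Leadership score 60 ≥ 60: minimum met.
Weighted total:
  Reliability 77 × 0.3 = 23.1
  Technical skill 94 × 0.07 = 6.58
  Communication 25 × 0.21 = 5.25
  Leadership 60 × 0.07 = 4.2
  Problem-solving 75 × 0.35 = 26.25
Sum = 65.38
65.38 is ≥ 64.5 and < 77.5 → Credit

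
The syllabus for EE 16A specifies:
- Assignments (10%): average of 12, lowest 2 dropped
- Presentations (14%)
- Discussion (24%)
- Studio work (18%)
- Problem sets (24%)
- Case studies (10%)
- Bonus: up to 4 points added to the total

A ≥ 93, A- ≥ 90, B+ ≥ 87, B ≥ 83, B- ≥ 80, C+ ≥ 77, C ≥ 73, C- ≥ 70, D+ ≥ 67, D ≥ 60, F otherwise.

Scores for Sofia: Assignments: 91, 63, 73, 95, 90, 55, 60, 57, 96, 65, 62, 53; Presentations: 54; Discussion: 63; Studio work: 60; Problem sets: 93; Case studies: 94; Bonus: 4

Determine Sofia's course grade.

C

Assignments: drop 53, 55 → average of remaining 10 = 752/10 = 75.2
Weighted total:
  Assignments 75.2 × 0.1 = 7.52
  Presentations 54 × 0.14 = 7.56
  Discussion 63 × 0.24 = 15.12
  Studio work 60 × 0.18 = 10.8
  Problem sets 93 × 0.24 = 22.32
  Case studies 94 × 0.1 = 9.4
Sum = 72.72
Bonus: 72.72 + 4 = 76.72
76.72 is ≥ 73 and < 77 → C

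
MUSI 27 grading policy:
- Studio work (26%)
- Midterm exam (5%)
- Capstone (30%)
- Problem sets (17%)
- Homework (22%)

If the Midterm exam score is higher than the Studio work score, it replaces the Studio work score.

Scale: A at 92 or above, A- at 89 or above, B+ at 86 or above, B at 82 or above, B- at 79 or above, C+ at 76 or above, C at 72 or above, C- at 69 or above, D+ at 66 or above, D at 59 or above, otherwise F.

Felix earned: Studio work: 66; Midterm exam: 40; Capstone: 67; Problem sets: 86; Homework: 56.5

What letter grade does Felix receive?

D+

Midterm exam (40) ≤ Studio work (66), so Studio work stays at 66.
Weighted total:
  Studio work 66 × 0.26 = 17.16
  Midterm exam 40 × 0.05 = 2
  Capstone 67 × 0.3 = 20.1
  Problem sets 86 × 0.17 = 14.62
  Homework 56.5 × 0.22 = 12.43
Sum = 66.31
66.31 is ≥ 66 and < 69 → D+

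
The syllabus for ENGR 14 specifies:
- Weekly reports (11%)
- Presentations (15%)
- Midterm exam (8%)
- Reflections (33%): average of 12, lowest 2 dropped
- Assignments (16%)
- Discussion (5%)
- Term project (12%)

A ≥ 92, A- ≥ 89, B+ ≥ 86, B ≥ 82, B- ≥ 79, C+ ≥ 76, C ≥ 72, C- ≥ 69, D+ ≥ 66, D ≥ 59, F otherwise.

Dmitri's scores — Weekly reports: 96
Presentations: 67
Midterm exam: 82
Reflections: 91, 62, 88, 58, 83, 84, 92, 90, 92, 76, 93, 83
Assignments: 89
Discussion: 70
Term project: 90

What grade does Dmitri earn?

B

Reflections: drop 58, 62 → average of remaining 10 = 872/10 = 87.2
Weighted total:
  Weekly reports 96 × 0.11 = 10.56
  Presentations 67 × 0.15 = 10.05
  Midterm exam 82 × 0.08 = 6.56
  Reflections 87.2 × 0.33 = 28.776
  Assignments 89 × 0.16 = 14.24
  Discussion 70 × 0.05 = 3.5
  Term project 90 × 0.12 = 10.8
Sum = 84.486
84.486 is ≥ 82 and < 86 → B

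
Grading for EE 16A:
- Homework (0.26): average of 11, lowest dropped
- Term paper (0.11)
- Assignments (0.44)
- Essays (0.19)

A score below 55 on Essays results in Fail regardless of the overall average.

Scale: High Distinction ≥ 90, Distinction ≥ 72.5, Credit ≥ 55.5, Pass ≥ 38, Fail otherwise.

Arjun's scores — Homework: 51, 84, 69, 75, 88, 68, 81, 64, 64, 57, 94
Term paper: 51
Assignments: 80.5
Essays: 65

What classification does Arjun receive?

Distinction

Homework: drop 51 → average of remaining 10 = 744/10 = 74.4
Essays score 65 ≥ 55: minimum met.
Weighted total:
  Homework 74.4 × 0.26 = 19.344
  Term paper 51 × 0.11 = 5.61
  Assignments 80.5 × 0.44 = 35.42
  Essays 65 × 0.19 = 12.35
Sum = 72.724
72.724 is ≥ 72.5 and < 90 → Distinction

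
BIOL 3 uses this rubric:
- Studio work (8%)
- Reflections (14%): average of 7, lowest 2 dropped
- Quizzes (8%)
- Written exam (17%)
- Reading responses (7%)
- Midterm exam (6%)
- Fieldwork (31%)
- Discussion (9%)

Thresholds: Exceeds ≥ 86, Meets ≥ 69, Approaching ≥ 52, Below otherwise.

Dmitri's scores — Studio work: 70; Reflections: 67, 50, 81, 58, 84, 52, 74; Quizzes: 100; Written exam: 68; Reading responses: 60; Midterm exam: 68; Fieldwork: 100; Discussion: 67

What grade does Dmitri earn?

Reflections: drop 50, 52 → average of remaining 5 = 364/5 = 72.8
Weighted total:
  Studio work 70 × 0.08 = 5.6
  Reflections 72.8 × 0.14 = 10.192
  Quizzes 100 × 0.08 = 8
  Written exam 68 × 0.17 = 11.56
  Reading responses 60 × 0.07 = 4.2
  Midterm exam 68 × 0.06 = 4.08
  Fieldwork 100 × 0.31 = 31
  Discussion 67 × 0.09 = 6.03
Sum = 80.662
80.662 is ≥ 69 and < 86 → Meets

Meets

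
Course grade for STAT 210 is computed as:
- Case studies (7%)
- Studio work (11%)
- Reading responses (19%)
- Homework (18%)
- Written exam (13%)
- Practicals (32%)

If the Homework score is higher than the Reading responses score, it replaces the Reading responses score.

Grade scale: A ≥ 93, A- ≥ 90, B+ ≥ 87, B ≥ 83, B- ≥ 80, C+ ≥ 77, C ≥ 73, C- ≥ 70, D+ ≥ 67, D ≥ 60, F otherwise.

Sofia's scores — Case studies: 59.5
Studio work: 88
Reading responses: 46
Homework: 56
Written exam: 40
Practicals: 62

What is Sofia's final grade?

F

Homework (56) > Reading responses (46), so Reading responses counts as 56.
Weighted total:
  Case studies 59.5 × 0.07 = 4.165
  Studio work 88 × 0.11 = 9.68
  Reading responses 56 × 0.19 = 10.64
  Homework 56 × 0.18 = 10.08
  Written exam 40 × 0.13 = 5.2
  Practicals 62 × 0.32 = 19.84
Sum = 59.605
59.605 < 60 → F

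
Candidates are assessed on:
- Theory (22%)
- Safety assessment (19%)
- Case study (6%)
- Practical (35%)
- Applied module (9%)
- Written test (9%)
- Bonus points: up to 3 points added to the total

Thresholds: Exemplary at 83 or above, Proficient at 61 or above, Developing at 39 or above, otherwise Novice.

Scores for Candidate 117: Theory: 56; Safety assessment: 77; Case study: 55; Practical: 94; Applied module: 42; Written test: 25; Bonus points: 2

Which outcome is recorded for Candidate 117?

Weighted total:
  Theory 56 × 0.22 = 12.32
  Safety assessment 77 × 0.19 = 14.63
  Case study 55 × 0.06 = 3.3
  Practical 94 × 0.35 = 32.9
  Applied module 42 × 0.09 = 3.78
  Written test 25 × 0.09 = 2.25
Sum = 69.18
Bonus points: 69.18 + 2 = 71.18
71.18 is ≥ 61 and < 83 → Proficient

Proficient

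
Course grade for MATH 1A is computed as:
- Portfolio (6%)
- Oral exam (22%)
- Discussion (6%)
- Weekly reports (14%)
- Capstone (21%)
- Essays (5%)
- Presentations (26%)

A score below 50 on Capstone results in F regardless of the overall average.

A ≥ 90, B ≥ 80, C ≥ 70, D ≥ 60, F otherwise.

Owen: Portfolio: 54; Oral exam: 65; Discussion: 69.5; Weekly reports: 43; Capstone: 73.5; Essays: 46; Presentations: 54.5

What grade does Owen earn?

F

Capstone score 73.5 ≥ 50: minimum met.
Weighted total:
  Portfolio 54 × 0.06 = 3.24
  Oral exam 65 × 0.22 = 14.3
  Discussion 69.5 × 0.06 = 4.17
  Weekly reports 43 × 0.14 = 6.02
  Capstone 73.5 × 0.21 = 15.435
  Essays 46 × 0.05 = 2.3
  Presentations 54.5 × 0.26 = 14.17
Sum = 59.635
59.635 < 60 → F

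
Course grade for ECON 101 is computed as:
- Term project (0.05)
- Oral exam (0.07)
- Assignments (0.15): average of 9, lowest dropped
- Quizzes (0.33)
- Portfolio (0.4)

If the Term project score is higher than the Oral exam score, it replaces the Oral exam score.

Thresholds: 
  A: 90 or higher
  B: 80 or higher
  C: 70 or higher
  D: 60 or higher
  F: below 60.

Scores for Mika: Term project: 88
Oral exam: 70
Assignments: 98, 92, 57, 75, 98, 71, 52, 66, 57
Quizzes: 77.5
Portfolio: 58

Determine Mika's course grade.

Assignments: drop 52 → average of remaining 8 = 614/8 = 76.75
Term project (88) > Oral exam (70), so Oral exam counts as 88.
Weighted total:
  Term project 88 × 0.05 = 4.4
  Oral exam 88 × 0.07 = 6.16
  Assignments 76.75 × 0.15 = 11.5125
  Quizzes 77.5 × 0.33 = 25.575
  Portfolio 58 × 0.4 = 23.2
Sum = 70.8475
70.8475 is ≥ 70 and < 80 → C

C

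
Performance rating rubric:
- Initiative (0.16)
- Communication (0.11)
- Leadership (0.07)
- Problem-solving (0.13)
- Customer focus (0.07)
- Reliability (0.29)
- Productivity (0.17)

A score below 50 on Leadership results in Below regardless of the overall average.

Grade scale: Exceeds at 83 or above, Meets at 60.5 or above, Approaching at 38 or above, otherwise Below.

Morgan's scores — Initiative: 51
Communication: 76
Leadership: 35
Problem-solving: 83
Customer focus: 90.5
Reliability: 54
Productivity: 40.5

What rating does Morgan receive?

Below

Leadership score 35 < 50: minimum not met.
Weighted total:
  Initiative 51 × 0.16 = 8.16
  Communication 76 × 0.11 = 8.36
  Leadership 35 × 0.07 = 2.45
  Problem-solving 83 × 0.13 = 10.79
  Customer focus 90.5 × 0.07 = 6.335
  Reliability 54 × 0.29 = 15.66
  Productivity 40.5 × 0.17 = 6.885
Sum = 58.64
Because the Leadership minimum was not met, the result is Below.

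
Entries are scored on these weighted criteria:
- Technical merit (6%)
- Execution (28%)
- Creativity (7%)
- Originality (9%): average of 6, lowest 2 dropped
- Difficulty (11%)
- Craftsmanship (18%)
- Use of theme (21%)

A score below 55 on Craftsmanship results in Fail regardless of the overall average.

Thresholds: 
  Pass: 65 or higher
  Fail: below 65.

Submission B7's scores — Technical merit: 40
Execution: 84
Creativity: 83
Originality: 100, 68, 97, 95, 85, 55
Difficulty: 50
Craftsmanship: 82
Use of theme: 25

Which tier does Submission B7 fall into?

Originality: drop 55, 68 → average of remaining 4 = 377/4 = 94.25
Craftsmanship score 82 ≥ 55: minimum met.
Weighted total:
  Technical merit 40 × 0.06 = 2.4
  Execution 84 × 0.28 = 23.52
  Creativity 83 × 0.07 = 5.81
  Originality 94.25 × 0.09 = 8.4825
  Difficulty 50 × 0.11 = 5.5
  Craftsmanship 82 × 0.18 = 14.76
  Use of theme 25 × 0.21 = 5.25
Sum = 65.7225
65.7225 ≥ 65 → Pass

Pass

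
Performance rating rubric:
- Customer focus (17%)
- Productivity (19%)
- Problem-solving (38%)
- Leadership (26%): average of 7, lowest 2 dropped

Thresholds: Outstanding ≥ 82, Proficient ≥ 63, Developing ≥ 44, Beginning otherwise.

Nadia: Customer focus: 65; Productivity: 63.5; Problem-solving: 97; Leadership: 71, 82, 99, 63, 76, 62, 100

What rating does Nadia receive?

Outstanding

Leadership: drop 62, 63 → average of remaining 5 = 428/5 = 85.6
Weighted total:
  Customer focus 65 × 0.17 = 11.05
  Productivity 63.5 × 0.19 = 12.065
  Problem-solving 97 × 0.38 = 36.86
  Leadership 85.6 × 0.26 = 22.256
Sum = 82.231
82.231 ≥ 82 → Outstanding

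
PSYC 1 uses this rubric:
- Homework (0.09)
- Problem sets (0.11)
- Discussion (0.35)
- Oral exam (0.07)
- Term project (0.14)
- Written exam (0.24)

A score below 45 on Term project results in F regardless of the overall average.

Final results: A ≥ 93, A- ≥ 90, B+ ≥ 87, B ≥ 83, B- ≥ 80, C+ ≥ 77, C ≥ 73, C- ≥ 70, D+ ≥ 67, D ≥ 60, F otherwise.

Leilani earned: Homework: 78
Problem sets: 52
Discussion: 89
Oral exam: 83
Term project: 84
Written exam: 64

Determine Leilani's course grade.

Term project score 84 ≥ 45: minimum met.
Weighted total:
  Homework 78 × 0.09 = 7.02
  Problem sets 52 × 0.11 = 5.72
  Discussion 89 × 0.35 = 31.15
  Oral exam 83 × 0.07 = 5.81
  Term project 84 × 0.14 = 11.76
  Written exam 64 × 0.24 = 15.36
Sum = 76.82
76.82 is ≥ 73 and < 77 → C

C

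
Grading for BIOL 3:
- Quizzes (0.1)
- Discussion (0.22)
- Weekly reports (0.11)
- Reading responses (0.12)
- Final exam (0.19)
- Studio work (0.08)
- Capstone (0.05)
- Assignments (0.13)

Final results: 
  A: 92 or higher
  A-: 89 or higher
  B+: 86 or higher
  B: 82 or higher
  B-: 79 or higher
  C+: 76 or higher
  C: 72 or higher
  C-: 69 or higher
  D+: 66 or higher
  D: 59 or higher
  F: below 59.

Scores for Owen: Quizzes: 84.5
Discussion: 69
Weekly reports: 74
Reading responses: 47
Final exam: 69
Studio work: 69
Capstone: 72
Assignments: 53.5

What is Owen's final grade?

Weighted total:
  Quizzes 84.5 × 0.1 = 8.45
  Discussion 69 × 0.22 = 15.18
  Weekly reports 74 × 0.11 = 8.14
  Reading responses 47 × 0.12 = 5.64
  Final exam 69 × 0.19 = 13.11
  Studio work 69 × 0.08 = 5.52
  Capstone 72 × 0.05 = 3.6
  Assignments 53.5 × 0.13 = 6.955
Sum = 66.595
66.595 is ≥ 66 and < 69 → D+

D+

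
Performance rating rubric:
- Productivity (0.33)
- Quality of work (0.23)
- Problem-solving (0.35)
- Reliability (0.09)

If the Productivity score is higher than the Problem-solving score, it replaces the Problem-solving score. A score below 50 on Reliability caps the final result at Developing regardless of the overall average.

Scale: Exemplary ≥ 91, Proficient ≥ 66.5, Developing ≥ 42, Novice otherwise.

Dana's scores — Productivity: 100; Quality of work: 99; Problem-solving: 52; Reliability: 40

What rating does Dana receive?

Productivity (100) > Problem-solving (52), so Problem-solving counts as 100.
Reliability score 40 < 50: minimum not met.
Weighted total:
  Productivity 100 × 0.33 = 33
  Quality of work 99 × 0.23 = 22.77
  Problem-solving 100 × 0.35 = 35
  Reliability 40 × 0.09 = 3.6
Sum = 94.37
94.37 would be Exemplary; cap at Developing applies → Developing.

Developing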